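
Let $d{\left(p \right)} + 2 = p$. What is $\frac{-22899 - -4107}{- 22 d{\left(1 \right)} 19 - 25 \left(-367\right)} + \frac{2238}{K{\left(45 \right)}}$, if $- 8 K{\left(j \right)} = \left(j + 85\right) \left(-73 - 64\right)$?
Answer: $- \frac{81466224}{85425665} \approx -0.95365$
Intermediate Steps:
$d{\left(p \right)} = -2 + p$
$K{\left(j \right)} = \frac{11645}{8} + \frac{137 j}{8}$ ($K{\left(j \right)} = - \frac{\left(j + 85\right) \left(-73 - 64\right)}{8} = - \frac{\left(85 + j\right) \left(-137\right)}{8} = - \frac{-11645 - 137 j}{8} = \frac{11645}{8} + \frac{137 j}{8}$)
$\frac{-22899 - -4107}{- 22 d{\left(1 \right)} 19 - 25 \left(-367\right)} + \frac{2238}{K{\left(45 \right)}} = \frac{-22899 - -4107}{- 22 \left(-2 + 1\right) 19 - 25 \left(-367\right)} + \frac{2238}{\frac{11645}{8} + \frac{137}{8} \cdot 45} = \frac{-22899 + 4107}{\left(-22\right) \left(-1\right) 19 - -9175} + \frac{2238}{\frac{11645}{8} + \frac{6165}{8}} = - \frac{18792}{22 \cdot 19 + 9175} + \frac{2238}{\frac{8905}{4}} = - \frac{18792}{418 + 9175} + 2238 \cdot \frac{4}{8905} = - \frac{18792}{9593} + \frac{8952}{8905} = - \frac{81466224}{85425665}$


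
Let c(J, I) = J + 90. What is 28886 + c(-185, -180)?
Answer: 28791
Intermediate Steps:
c(J, I) = 90 + J
28886 + c(-185, -180) = 28886 + (90 - 185) = 28886 - 95 = 28791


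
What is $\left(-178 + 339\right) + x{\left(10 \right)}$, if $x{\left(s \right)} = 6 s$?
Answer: $221$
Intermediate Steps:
$\left(-178 + 339\right) + x{\left(10 \right)} = \left(-178 + 339\right) + 6 \cdot 10 = 161 + 60 = 221$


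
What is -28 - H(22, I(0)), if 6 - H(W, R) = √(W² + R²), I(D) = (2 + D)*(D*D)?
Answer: -12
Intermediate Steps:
I(D) = D²*(2 + D) (I(D) = (2 + D)*D² = D²*(2 + D))
H(W, R) = 6 - √(R² + W²) (H(W, R) = 6 - √(W² + R²) = 6 - √(R² + W²))
-28 - H(22, I(0)) = -28 - (6 - √((0²*(2 + 0))² + 22²)) = -28 - (6 - √((0*2)² + 484)) = -28 - (6 - √(0² + 484)) = -28 - (6 - √(0 + 484)) = -28 - (6 - √484) = -28 - (6 - 1*22) = -28 - (6 - 22) = -28 - 1*(-16) = -28 + 16 = -12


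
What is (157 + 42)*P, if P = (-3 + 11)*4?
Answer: 6368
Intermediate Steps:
P = 32 (P = 8*4 = 32)
(157 + 42)*P = (157 + 42)*32 = 199*32 = 6368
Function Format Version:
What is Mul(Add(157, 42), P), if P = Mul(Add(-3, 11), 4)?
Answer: 6368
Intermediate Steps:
P = 32 (P = Mul(8, 4) = 32)
Mul(Add(157, 42), P) = Mul(Add(157, 42), 32) = Mul(199, 32) = 6368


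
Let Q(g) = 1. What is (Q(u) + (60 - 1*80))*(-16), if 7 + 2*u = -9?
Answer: 304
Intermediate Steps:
u = -8 (u = -7/2 + (1/2)*(-9) = -7/2 - 9/2 = -8)
(Q(u) + (60 - 1*80))*(-16) = (1 + (60 - 1*80))*(-16) = (1 + (60 - 80))*(-16) = (1 - 20)*(-16) = -19*(-16) = 304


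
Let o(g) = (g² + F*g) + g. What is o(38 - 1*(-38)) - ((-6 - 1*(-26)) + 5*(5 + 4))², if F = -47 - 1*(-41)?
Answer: 1171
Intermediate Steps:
F = -6 (F = -47 + 41 = -6)
o(g) = g² - 5*g (o(g) = (g² - 6*g) + g = g² - 5*g)
o(38 - 1*(-38)) - ((-6 - 1*(-26)) + 5*(5 + 4))² = (38 - 1*(-38))*(-5 + (38 - 1*(-38))) - ((-6 - 1*(-26)) + 5*(5 + 4))² = (38 + 38)*(-5 + (38 + 38)) - ((-6 + 26) + 5*9)² = 76*(-5 + 76) - (20 + 45)² = 76*71 - 1*65² = 5396 - 1*4225 = 5396 - 4225 = 1171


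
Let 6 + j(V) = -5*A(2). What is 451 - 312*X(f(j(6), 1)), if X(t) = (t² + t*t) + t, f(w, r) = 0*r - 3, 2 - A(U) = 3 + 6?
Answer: -4229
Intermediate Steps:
A(U) = -7 (A(U) = 2 - (3 + 6) = 2 - 1*9 = 2 - 9 = -7)
j(V) = 29 (j(V) = -6 - 5*(-7) = -6 + 35 = 29)
f(w, r) = -3 (f(w, r) = 0 - 3 = -3)
X(t) = t + 2*t² (X(t) = (t² + t²) + t = 2*t² + t = t + 2*t²)
451 - 312*X(f(j(6), 1)) = 451 - (-936)*(1 + 2*(-3)) = 451 - (-936)*(1 - 6) = 451 - (-936)*(-5) = 451 - 312*15 = 451 - 4680 = -4229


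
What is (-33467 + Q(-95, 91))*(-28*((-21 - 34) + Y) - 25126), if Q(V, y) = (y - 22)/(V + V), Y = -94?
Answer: 66621137123/95 ≈ 7.0128e+8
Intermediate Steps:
Q(V, y) = (-22 + y)/(2*V) (Q(V, y) = (-22 + y)/((2*V)) = (-22 + y)*(1/(2*V)) = (-22 + y)/(2*V))
(-33467 + Q(-95, 91))*(-28*((-21 - 34) + Y) - 25126) = (-33467 + (1/2)*(-22 + 91)/(-95))*(-28*((-21 - 34) - 94) - 25126) = (-33467 + (1/2)*(-1/95)*69)*(-28*(-55 - 94) - 25126) = (-33467 - 69/190)*(-28*(-149) - 25126) = -6358799*(4172 - 25126)/190 = -6358799/190*(-20954) = 66621137123/95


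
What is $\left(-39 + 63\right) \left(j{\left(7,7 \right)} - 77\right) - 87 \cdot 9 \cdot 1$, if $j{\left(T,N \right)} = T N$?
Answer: $-1455$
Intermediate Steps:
$j{\left(T,N \right)} = N T$
$\left(-39 + 63\right) \left(j{\left(7,7 \right)} - 77\right) - 87 \cdot 9 \cdot 1 = \left(-39 + 63\right) \left(7 \cdot 7 - 77\right) - 87 \cdot 9 \cdot 1 = 24 \left(49 - 77\right) - 783 = 24 \left(-28\right) - 783 = -672 - 783 = -1455$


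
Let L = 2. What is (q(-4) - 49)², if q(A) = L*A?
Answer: 3249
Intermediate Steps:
q(A) = 2*A
(q(-4) - 49)² = (2*(-4) - 49)² = (-8 - 49)² = (-57)² = 3249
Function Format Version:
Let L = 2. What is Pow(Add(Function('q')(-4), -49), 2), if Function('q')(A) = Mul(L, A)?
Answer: 3249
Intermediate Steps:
Function('q')(A) = Mul(2, A)
Pow(Add(Function('q')(-4), -49), 2) = Pow(Add(Mul(2, -4), -49), 2) = Pow(Add(-8, -49), 2) = Pow(-57, 2) = 3249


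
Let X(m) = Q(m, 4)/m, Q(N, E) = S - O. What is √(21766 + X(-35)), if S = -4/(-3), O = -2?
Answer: 2*√2399691/21 ≈ 147.53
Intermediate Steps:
S = 4/3 (S = -4*(-⅓) = 4/3 ≈ 1.3333)
Q(N, E) = 10/3 (Q(N, E) = 4/3 - 1*(-2) = 4/3 + 2 = 10/3)
X(m) = 10/(3*m)
√(21766 + X(-35)) = √(21766 + (10/3)/(-35)) = √(21766 + (10/3)*(-1/35)) = √(21766 - 2/21) = √(457084/21) = 2*√2399691/21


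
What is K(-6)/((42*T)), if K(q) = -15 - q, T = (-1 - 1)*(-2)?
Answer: -3/56 ≈ -0.053571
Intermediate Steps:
T = 4 (T = -2*(-2) = 4)
K(-6)/((42*T)) = (-15 - 1*(-6))/((42*4)) = (-15 + 6)/168 = -9*1/168 = -3/56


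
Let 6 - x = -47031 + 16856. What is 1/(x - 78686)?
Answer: -1/48505 ≈ -2.0616e-5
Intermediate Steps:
x = 30181 (x = 6 - (-47031 + 16856) = 6 - 1*(-30175) = 6 + 30175 = 30181)
1/(x - 78686) = 1/(30181 - 78686) = 1/(-48505) = -1/48505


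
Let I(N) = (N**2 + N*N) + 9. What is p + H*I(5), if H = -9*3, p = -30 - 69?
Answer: -1692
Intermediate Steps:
p = -99
H = -27
I(N) = 9 + 2*N**2 (I(N) = (N**2 + N**2) + 9 = 2*N**2 + 9 = 9 + 2*N**2)
p + H*I(5) = -99 - 27*(9 + 2*5**2) = -99 - 27*(9 + 2*25) = -99 - 27*(9 + 50) = -99 - 27*59 = -99 - 1593 = -1692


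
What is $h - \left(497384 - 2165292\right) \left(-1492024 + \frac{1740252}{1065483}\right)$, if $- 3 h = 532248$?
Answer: $- \frac{883838115301952216}{355161} \approx -2.4886 \cdot 10^{12}$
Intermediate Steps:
$h = -177416$ ($h = \left(- \frac{1}{3}\right) 532248 = -177416$)
$h - \left(497384 - 2165292\right) \left(-1492024 + \frac{1740252}{1065483}\right) = -177416 - \left(497384 - 2165292\right) \left(-1492024 + \frac{1740252}{1065483}\right) = -177416 - - 1667908 \left(-1492024 + 1740252 \cdot \frac{1}{1065483}\right) = -177416 - - 1667908 \left(-1492024 + \frac{580084}{355161}\right) = -177416 - \left(-1667908\right) \left(- \frac{529908155780}{355161}\right) = -177416 - \frac{883838052290708240}{355161} = - \frac{883838115301952216}{355161}$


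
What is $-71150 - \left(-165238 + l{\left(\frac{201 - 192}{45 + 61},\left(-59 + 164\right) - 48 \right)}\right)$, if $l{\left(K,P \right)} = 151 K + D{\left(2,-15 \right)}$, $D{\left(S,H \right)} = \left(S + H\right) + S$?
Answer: $\frac{9973135}{106} \approx 94086.0$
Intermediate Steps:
$D{\left(S,H \right)} = H + 2 S$ ($D{\left(S,H \right)} = \left(H + S\right) + S = H + 2 S$)
$l{\left(K,P \right)} = -11 + 151 K$ ($l{\left(K,P \right)} = 151 K + \left(-15 + 2 \cdot 2\right) = 151 K + \left(-15 + 4\right) = 151 K - 11 = -11 + 151 K$)
$-71150 - \left(-165238 + l{\left(\frac{201 - 192}{45 + 61},\left(-59 + 164\right) - 48 \right)}\right) = -71150 + \left(165238 - \left(-11 + 151 \frac{201 - 192}{45 + 61}\right)\right) = -71150 + \left(165238 - \left(-11 + 151 \cdot \frac{9}{106}\right)\right) = -71150 + \left(165238 - \left(-11 + \frac{1359}{106}\right)\right) = -71150 + \left(165238 - \frac{193}{106}\right) = -71150 + \frac{17515035}{106} = \frac{9973135}{106}$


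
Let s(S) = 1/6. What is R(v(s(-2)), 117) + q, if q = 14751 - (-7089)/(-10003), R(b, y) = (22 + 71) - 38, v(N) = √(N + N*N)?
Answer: 148097329/10003 ≈ 14805.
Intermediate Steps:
s(S) = ⅙
v(N) = √(N + N²)
R(b, y) = 55 (R(b, y) = 93 - 38 = 55)
q = 147547164/10003 (q = 14751 - (-7089)*(-1)/10003 = 14751 - 1*7089/10003 = 14751 - 7089/10003 = 147547164/10003 ≈ 14750.)
R(v(s(-2)), 117) + q = 55 + 147547164/10003 = 148097329/10003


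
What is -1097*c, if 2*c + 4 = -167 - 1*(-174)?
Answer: -3291/2 ≈ -1645.5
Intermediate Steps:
c = 3/2 (c = -2 + (-167 - 1*(-174))/2 = -2 + (-167 + 174)/2 = -2 + (½)*7 = -2 + 7/2 = 3/2 ≈ 1.5000)
-1097*c = -1097*3/2 = -3291/2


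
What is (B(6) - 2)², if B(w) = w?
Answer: 16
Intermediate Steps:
(B(6) - 2)² = (6 - 2)² = 4² = 16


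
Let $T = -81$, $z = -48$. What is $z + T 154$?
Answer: $-12522$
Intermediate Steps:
$z + T 154 = -48 - 12474 = -12522$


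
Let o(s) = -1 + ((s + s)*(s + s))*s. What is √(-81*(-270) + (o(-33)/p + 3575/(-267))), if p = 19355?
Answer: √11908251723931530/738255 ≈ 147.81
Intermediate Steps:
o(s) = -1 + 4*s³ (o(s) = -1 + ((2*s)*(2*s))*s = -1 + (4*s²)*s = -1 + 4*s³)
√(-81*(-270) + (o(-33)/p + 3575/(-267))) = √(-81*(-270) + ((-1 + 4*(-33)³)/19355 + 3575/(-267))) = √(21870 + ((-1 + 4*(-35937))*(1/19355) + 3575*(-1/267))) = √(21870 + ((-1 - 143748)*(1/19355) - 3575/267)) = √(21870 + (-143749*1/19355 - 3575/267)) = √(21870 + (-143749/19355 - 3575/267)) = √(21870 - 107575108/5167785) = √(112911882842/5167785) = √11908251723931530/738255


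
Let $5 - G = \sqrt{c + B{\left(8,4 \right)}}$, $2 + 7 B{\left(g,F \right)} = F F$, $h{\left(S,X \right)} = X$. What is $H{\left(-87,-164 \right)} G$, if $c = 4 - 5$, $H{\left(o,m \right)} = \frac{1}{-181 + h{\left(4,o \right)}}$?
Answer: $- \frac{1}{67} \approx -0.014925$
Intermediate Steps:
$H{\left(o,m \right)} = \frac{1}{-181 + o}$
$c = -1$ ($c = 4 - 5 = -1$)
$B{\left(g,F \right)} = - \frac{2}{7} + \frac{F^{2}}{7}$ ($B{\left(g,F \right)} = - \frac{2}{7} + \frac{F F}{7} = - \frac{2}{7} + \frac{F^{2}}{7}$)
$G = 4$ ($G = 5 - \sqrt{-1 - \left(\frac{2}{7} - \frac{4^{2}}{7}\right)} = 5 - \sqrt{-1 + \left(- \frac{2}{7} + \frac{1}{7} \cdot 16\right)} = 5 - \sqrt{-1 + \left(- \frac{2}{7} + \frac{16}{7}\right)} = 5 - \sqrt{-1 + 2} = 5 - \sqrt{1} = 5 - 1 = 4$)
$H{\left(-87,-164 \right)} G = \frac{1}{-181 - 87} \cdot 4 = \frac{1}{-268} \cdot 4 = \left(- \frac{1}{268}\right) 4 = - \frac{1}{67}$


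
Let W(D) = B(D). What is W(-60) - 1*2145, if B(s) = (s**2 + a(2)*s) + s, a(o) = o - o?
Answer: 1395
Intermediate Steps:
a(o) = 0
B(s) = s + s**2 (B(s) = (s**2 + 0*s) + s = (s**2 + 0) + s = s**2 + s = s + s**2)
W(D) = D*(1 + D)
W(-60) - 1*2145 = -60*(1 - 60) - 1*2145 = -60*(-59) - 2145 = 3540 - 2145 = 1395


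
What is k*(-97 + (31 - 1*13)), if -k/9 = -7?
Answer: -4977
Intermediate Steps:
k = 63 (k = -9*(-7) = 63)
k*(-97 + (31 - 1*13)) = 63*(-97 + (31 - 1*13)) = 63*(-97 + (31 - 13)) = 63*(-97 + 18) = 63*(-79) = -4977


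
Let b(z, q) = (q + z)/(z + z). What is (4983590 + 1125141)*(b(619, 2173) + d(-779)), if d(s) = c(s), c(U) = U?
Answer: -2937108408455/619 ≈ -4.7449e+9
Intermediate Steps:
b(z, q) = (q + z)/(2*z) (b(z, q) = (q + z)/((2*z)) = (q + z)*(1/(2*z)) = (q + z)/(2*z))
d(s) = s
(4983590 + 1125141)*(b(619, 2173) + d(-779)) = (4983590 + 1125141)*((½)*(2173 + 619)/619 - 779) = 6108731*((½)*(1/619)*2792 - 779) = 6108731*(1396/619 - 779) = 6108731*(-480805/619) = -2937108408455/619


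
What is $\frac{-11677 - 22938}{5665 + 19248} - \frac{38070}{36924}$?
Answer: $- \frac{53013385}{21902086} \approx -2.4205$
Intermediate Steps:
$\frac{-11677 - 22938}{5665 + 19248} - \frac{38070}{36924} = - \frac{34615}{24913} - 38070 \cdot \frac{1}{36924} = \left(-34615\right) \frac{1}{24913} - \frac{6345}{6154} = - \frac{4945}{3559} - \frac{6345}{6154} = - \frac{53013385}{21902086}$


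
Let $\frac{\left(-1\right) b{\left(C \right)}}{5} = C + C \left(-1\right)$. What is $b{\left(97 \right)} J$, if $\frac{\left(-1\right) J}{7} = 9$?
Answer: $0$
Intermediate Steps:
$b{\left(C \right)} = 0$ ($b{\left(C \right)} = - 5 \left(C + C \left(-1\right)\right) = - 5 \left(C - C\right) = \left(-5\right) 0 = 0$)
$J = -63$ ($J = \left(-7\right) 9 = -63$)
$b{\left(97 \right)} J = 0 \left(-63\right) = 0$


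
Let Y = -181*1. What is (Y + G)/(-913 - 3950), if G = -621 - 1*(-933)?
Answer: -131/4863 ≈ -0.026938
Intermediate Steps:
G = 312 (G = -621 + 933 = 312)
Y = -181
(Y + G)/(-913 - 3950) = (-181 + 312)/(-913 - 3950) = 131/(-4863) = 131*(-1/4863) = -131/4863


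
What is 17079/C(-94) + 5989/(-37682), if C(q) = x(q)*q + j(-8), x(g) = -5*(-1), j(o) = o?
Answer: -161608405/4502999 ≈ -35.889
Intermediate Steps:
x(g) = 5
C(q) = -8 + 5*q (C(q) = 5*q - 8 = -8 + 5*q)
17079/C(-94) + 5989/(-37682) = 17079/(-8 + 5*(-94)) + 5989/(-37682) = 17079/(-8 - 470) + 5989*(-1/37682) = 17079/(-478) - 5989/37682 = 17079*(-1/478) - 5989/37682 = -17079/478 - 5989/37682 = -161608405/4502999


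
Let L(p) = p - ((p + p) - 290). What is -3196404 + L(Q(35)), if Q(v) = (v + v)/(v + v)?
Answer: -3196115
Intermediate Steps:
Q(v) = 1 (Q(v) = (2*v)/((2*v)) = (2*v)*(1/(2*v)) = 1)
L(p) = 290 - p (L(p) = p - (2*p - 290) = p - (-290 + 2*p) = p + (290 - 2*p) = 290 - p)
-3196404 + L(Q(35)) = -3196404 + (290 - 1*1) = -3196404 + (290 - 1) = -3196404 + 289 = -3196115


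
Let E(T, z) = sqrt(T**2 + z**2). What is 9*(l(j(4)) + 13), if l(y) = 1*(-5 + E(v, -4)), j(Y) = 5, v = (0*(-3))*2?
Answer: 108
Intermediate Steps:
v = 0 (v = 0*2 = 0)
l(y) = -1 (l(y) = 1*(-5 + sqrt(0**2 + (-4)**2)) = 1*(-5 + sqrt(0 + 16)) = 1*(-5 + sqrt(16)) = 1*(-5 + 4) = 1*(-1) = -1)
9*(l(j(4)) + 13) = 9*(-1 + 13) = 9*12 = 108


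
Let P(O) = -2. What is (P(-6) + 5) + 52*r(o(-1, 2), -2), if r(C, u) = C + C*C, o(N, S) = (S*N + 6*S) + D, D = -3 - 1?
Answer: 2187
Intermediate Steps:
D = -4
o(N, S) = -4 + 6*S + N*S (o(N, S) = (S*N + 6*S) - 4 = (N*S + 6*S) - 4 = (6*S + N*S) - 4 = -4 + 6*S + N*S)
r(C, u) = C + C²
(P(-6) + 5) + 52*r(o(-1, 2), -2) = (-2 + 5) + 52*((-4 + 6*2 - 1*2)*(1 + (-4 + 6*2 - 1*2))) = 3 + 52*((-4 + 12 - 2)*(1 + (-4 + 12 - 2))) = 3 + 52*(6*(1 + 6)) = 3 + 52*(6*7) = 3 + 52*42 = 3 + 2184 = 2187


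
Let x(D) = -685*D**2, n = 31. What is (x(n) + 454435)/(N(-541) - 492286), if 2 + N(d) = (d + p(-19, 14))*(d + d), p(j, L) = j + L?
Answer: -33975/16414 ≈ -2.0699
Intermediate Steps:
p(j, L) = L + j
N(d) = -2 + 2*d*(-5 + d) (N(d) = -2 + (d + (14 - 19))*(d + d) = -2 + (d - 5)*(2*d) = -2 + (-5 + d)*(2*d) = -2 + 2*d*(-5 + d))
(x(n) + 454435)/(N(-541) - 492286) = (-685*31**2 + 454435)/((-2 - 10*(-541) + 2*(-541)**2) - 492286) = (-685*961 + 454435)/((-2 + 5410 + 2*292681) - 492286) = (-658285 + 454435)/((-2 + 5410 + 585362) - 492286) = -203850/(590770 - 492286) = -203850/98484 = -203850*1/98484 = -33975/16414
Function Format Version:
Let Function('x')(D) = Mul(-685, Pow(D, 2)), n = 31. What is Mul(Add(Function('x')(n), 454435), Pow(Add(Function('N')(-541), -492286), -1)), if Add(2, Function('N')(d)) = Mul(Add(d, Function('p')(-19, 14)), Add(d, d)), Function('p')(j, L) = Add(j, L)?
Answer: Rational(-33975, 16414) ≈ -2.0699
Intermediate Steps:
Function('p')(j, L) = Add(L, j)
Function('N')(d) = Add(-2, Mul(2, d, Add(-5, d))) (Function('N')(d) = Add(-2, Mul(Add(d, Add(14, -19)), Add(d, d))) = Add(-2, Mul(Add(d, -5), Mul(2, d))) = Add(-2, Mul(Add(-5, d), Mul(2, d))) = Add(-2, Mul(2, d, Add(-5, d))))
Mul(Add(Function('x')(n), 454435), Pow(Add(Function('N')(-541), -492286), -1)) = Mul(Add(Mul(-685, Pow(31, 2)), 454435), Pow(Add(Add(-2, Mul(-10, -541), Mul(2, Pow(-541, 2))), -492286), -1)) = Mul(Add(Mul(-685, 961), 454435), Pow(Add(Add(-2, 5410, Mul(2, 292681)), -492286), -1)) = Mul(Add(-658285, 454435), Pow(Add(Add(-2, 5410, 585362), -492286), -1)) = Mul(-203850, Pow(Add(590770, -492286), -1)) = Mul(-203850, Pow(98484, -1)) = Mul(-203850, Rational(1, 98484)) = Rational(-33975, 16414)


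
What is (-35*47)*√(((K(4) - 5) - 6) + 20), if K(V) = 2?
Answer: -1645*√11 ≈ -5455.8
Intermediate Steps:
(-35*47)*√(((K(4) - 5) - 6) + 20) = (-35*47)*√(((2 - 5) - 6) + 20) = -1645*√((-3 - 6) + 20) = -1645*√(-9 + 20) = -1645*√11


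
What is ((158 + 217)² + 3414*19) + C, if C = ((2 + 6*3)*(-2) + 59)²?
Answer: 205852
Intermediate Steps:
C = 361 (C = ((2 + 18)*(-2) + 59)² = (20*(-2) + 59)² = (-40 + 59)² = 19² = 361)
((158 + 217)² + 3414*19) + C = ((158 + 217)² + 3414*19) + 361 = (375² + 64866) + 361 = (140625 + 64866) + 361 = 205491 + 361 = 205852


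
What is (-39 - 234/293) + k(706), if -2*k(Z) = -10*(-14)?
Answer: -32171/293 ≈ -109.80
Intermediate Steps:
k(Z) = -70 (k(Z) = -(-5)*(-14) = -½*140 = -70)
(-39 - 234/293) + k(706) = (-39 - 234/293) - 70 = -11661/293 - 70 = -32171/293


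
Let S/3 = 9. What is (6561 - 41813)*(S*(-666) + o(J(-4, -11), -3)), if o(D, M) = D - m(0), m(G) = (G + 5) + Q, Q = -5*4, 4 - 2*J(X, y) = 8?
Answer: 633443188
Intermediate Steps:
S = 27 (S = 3*9 = 27)
J(X, y) = -2 (J(X, y) = 2 - ½*8 = 2 - 4 = -2)
Q = -20
m(G) = -15 + G (m(G) = (G + 5) - 20 = (5 + G) - 20 = -15 + G)
o(D, M) = 15 + D (o(D, M) = D - (-15 + 0) = D - 1*(-15) = D + 15 = 15 + D)
(6561 - 41813)*(S*(-666) + o(J(-4, -11), -3)) = (6561 - 41813)*(27*(-666) + (15 - 2)) = -35252*(-17982 + 13) = -35252*(-17969) = 633443188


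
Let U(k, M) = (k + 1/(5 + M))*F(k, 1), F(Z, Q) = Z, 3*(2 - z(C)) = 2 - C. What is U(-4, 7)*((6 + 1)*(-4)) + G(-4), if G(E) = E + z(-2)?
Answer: -442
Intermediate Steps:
z(C) = 4/3 + C/3 (z(C) = 2 - (2 - C)/3 = 2 + (-⅔ + C/3) = 4/3 + C/3)
G(E) = ⅔ + E (G(E) = E + (4/3 + (⅓)*(-2)) = E + (4/3 - ⅔) = E + ⅔ = ⅔ + E)
U(k, M) = k*(k + 1/(5 + M)) (U(k, M) = (k + 1/(5 + M))*k = k*(k + 1/(5 + M)))
U(-4, 7)*((6 + 1)*(-4)) + G(-4) = (-4*(1 + 5*(-4) + 7*(-4))/(5 + 7))*((6 + 1)*(-4)) + (⅔ - 4) = (-4*(1 - 20 - 28)/12)*(7*(-4)) - 10/3 = -4*1/12*(-47)*(-28) - 10/3 = (47/3)*(-28) - 10/3 = -1316/3 - 10/3 = -442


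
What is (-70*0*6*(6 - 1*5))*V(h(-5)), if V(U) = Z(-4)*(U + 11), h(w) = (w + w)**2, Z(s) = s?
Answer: 0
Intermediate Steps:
h(w) = 4*w**2 (h(w) = (2*w)**2 = 4*w**2)
V(U) = -44 - 4*U (V(U) = -4*(U + 11) = -4*(11 + U) = -44 - 4*U)
(-70*0*6*(6 - 1*5))*V(h(-5)) = (-70*0*6*(6 - 1*5))*(-44 - 16*(-5)**2) = (-0*(6 - 5))*(-44 - 16*25) = (-0)*(-44 - 4*100) = (-70*0)*(-44 - 400) = 0*(-444) = 0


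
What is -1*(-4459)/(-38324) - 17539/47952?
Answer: -17038127/35340624 ≈ -0.48211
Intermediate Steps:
-1*(-4459)/(-38324) - 17539/47952 = 4459*(-1/38324) - 17539*1/47952 = -343/2948 - 17539/47952 = -17038127/35340624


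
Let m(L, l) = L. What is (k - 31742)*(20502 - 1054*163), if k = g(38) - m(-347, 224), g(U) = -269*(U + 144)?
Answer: 12157408900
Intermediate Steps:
g(U) = -38736 - 269*U (g(U) = -269*(144 + U) = -38736 - 269*U)
k = -48611 (k = (-38736 - 269*38) - 1*(-347) = (-38736 - 10222) + 347 = -48958 + 347 = -48611)
(k - 31742)*(20502 - 1054*163) = (-48611 - 31742)*(20502 - 1054*163) = -80353*(20502 - 171802) = -80353*(-151300) = 12157408900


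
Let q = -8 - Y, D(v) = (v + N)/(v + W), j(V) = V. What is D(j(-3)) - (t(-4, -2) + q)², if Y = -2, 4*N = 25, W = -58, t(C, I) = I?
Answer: -15629/244 ≈ -64.053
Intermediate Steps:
N = 25/4 (N = (¼)*25 = 25/4 ≈ 6.2500)
D(v) = (25/4 + v)/(-58 + v) (D(v) = (v + 25/4)/(v - 58) = (25/4 + v)/(-58 + v))
q = -6 (q = -8 - 1*(-2) = -8 + 2 = -6)
D(j(-3)) - (t(-4, -2) + q)² = (25/4 - 3)/(-58 - 3) - (-2 - 6)² = (13/4)/(-61) - 1*(-8)² = -1/61*13/4 - 1*64 = -13/244 - 64 = -15629/244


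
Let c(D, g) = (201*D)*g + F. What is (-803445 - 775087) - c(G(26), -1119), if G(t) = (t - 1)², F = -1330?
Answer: 138997173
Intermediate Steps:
G(t) = (-1 + t)²
c(D, g) = -1330 + 201*D*g (c(D, g) = (201*D)*g - 1330 = 201*D*g - 1330 = -1330 + 201*D*g)
(-803445 - 775087) - c(G(26), -1119) = (-803445 - 775087) - (-1330 + 201*(-1 + 26)²*(-1119)) = -1578532 - (-1330 + 201*25²*(-1119)) = -1578532 - (-1330 + 201*625*(-1119)) = -1578532 - (-1330 - 140574375) = -1578532 - 1*(-140575705) = -1578532 + 140575705 = 138997173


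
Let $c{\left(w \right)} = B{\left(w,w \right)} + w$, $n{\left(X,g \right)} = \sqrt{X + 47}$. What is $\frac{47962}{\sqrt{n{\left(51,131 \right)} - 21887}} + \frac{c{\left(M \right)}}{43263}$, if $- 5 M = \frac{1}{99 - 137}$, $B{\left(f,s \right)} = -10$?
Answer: $- \frac{211}{913330} - \frac{47962 i}{\sqrt{21887 - 7 \sqrt{2}}} \approx -0.00023102 - 324.27 i$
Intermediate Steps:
$M = \frac{1}{190}$ ($M = - \frac{1}{5 \left(99 - 137\right)} = - \frac{1}{5 \left(-38\right)} = \left(- \frac{1}{5}\right) \left(- \frac{1}{38}\right) = \frac{1}{190} \approx 0.0052632$)
$n{\left(X,g \right)} = \sqrt{47 + X}$
$c{\left(w \right)} = -10 + w$
$\frac{47962}{\sqrt{n{\left(51,131 \right)} - 21887}} + \frac{c{\left(M \right)}}{43263} = \frac{47962}{\sqrt{\sqrt{47 + 51} - 21887}} + \frac{-10 + \frac{1}{190}}{43263} = \frac{47962}{\sqrt{\sqrt{98} - 21887}} - \frac{211}{913330} = \frac{47962}{\sqrt{7 \sqrt{2} - 21887}} - \frac{211}{913330} = \frac{47962}{\sqrt{-21887 + 7 \sqrt{2}}} - \frac{211}{913330} = - \frac{211}{913330} + \frac{47962}{\sqrt{-21887 + 7 \sqrt{2}}}$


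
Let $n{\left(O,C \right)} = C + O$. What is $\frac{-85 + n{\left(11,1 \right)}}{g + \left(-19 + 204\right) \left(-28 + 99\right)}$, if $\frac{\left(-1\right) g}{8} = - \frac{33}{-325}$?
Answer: $- \frac{23725}{4268611} \approx -0.005558$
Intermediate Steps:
$g = - \frac{264}{325}$ ($g = - 8 \left(- \frac{33}{-325}\right) = - 8 \left(\left(-33\right) \left(- \frac{1}{325}\right)\right) = \left(-8\right) \frac{33}{325} = - \frac{264}{325} \approx -0.81231$)
$\frac{-85 + n{\left(11,1 \right)}}{g + \left(-19 + 204\right) \left(-28 + 99\right)} = \frac{-85 + \left(1 + 11\right)}{- \frac{264}{325} + \left(-19 + 204\right) \left(-28 + 99\right)} = \frac{-85 + 12}{- \frac{264}{325} + 185 \cdot 71} = - \frac{73}{- \frac{264}{325} + 13135} = - \frac{73}{\frac{4268611}{325}} = \left(-73\right) \frac{325}{4268611} = - \frac{23725}{4268611}$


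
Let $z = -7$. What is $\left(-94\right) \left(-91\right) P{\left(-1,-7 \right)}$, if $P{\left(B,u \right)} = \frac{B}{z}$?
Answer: $1222$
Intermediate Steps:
$P{\left(B,u \right)} = - \frac{B}{7}$ ($P{\left(B,u \right)} = \frac{B}{-7} = B \left(- \frac{1}{7}\right) = - \frac{B}{7}$)
$\left(-94\right) \left(-91\right) P{\left(-1,-7 \right)} = \left(-94\right) \left(-91\right) \left(\left(- \frac{1}{7}\right) \left(-1\right)\right) = 8554 \cdot \frac{1}{7} = 1222$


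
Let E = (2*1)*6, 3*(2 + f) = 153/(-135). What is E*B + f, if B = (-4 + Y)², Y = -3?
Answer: 26353/45 ≈ 585.62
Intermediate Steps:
f = -107/45 (f = -2 + (153/(-135))/3 = -2 + (153*(-1/135))/3 = -2 + (⅓)*(-17/15) = -2 - 17/45 = -107/45 ≈ -2.3778)
B = 49 (B = (-4 - 3)² = (-7)² = 49)
E = 12 (E = 2*6 = 12)
E*B + f = 12*49 - 107/45 = 588 - 107/45 = 26353/45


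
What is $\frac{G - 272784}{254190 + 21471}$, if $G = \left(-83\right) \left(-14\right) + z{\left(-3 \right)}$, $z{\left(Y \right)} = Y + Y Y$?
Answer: $- \frac{271616}{275661} \approx -0.98533$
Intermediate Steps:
$z{\left(Y \right)} = Y + Y^{2}$
$G = 1168$ ($G = \left(-83\right) \left(-14\right) - 3 \left(1 - 3\right) = 1162 - -6 = 1162 + 6 = 1168$)
$\frac{G - 272784}{254190 + 21471} = \frac{1168 - 272784}{254190 + 21471} = - \frac{271616}{275661}$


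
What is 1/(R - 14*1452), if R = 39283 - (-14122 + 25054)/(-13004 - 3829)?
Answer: 5611/106360149 ≈ 5.2755e-5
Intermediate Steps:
R = 220420557/5611 (R = 39283 - 10932/(-16833) = 39283 - 10932*(-1)/16833 = 39283 - 1*(-3644/5611) = 39283 + 3644/5611 = 220420557/5611 ≈ 39284.)
1/(R - 14*1452) = 1/(220420557/5611 - 14*1452) = 1/(220420557/5611 - 20328) = 1/(106360149/5611) = 5611/106360149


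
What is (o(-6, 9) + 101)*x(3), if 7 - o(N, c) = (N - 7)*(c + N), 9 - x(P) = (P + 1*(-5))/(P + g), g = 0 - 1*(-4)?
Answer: 1365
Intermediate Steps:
g = 4 (g = 0 + 4 = 4)
x(P) = 9 - (-5 + P)/(4 + P) (x(P) = 9 - (P + 1*(-5))/(P + 4) = 9 - (P - 5)/(4 + P) = 9 - (-5 + P)/(4 + P))
o(N, c) = 7 - (-7 + N)*(N + c) (o(N, c) = 7 - (N - 7)*(c + N) = 7 - (-7 + N)*(N + c))
(o(-6, 9) + 101)*x(3) = ((7 - 1*(-6)² + 7*(-6) + 7*9 - 1*(-6)*9) + 101)*((41 + 8*3)/(4 + 3)) = ((7 - 1*36 - 42 + 63 + 54) + 101)*((41 + 24)/7) = ((7 - 36 - 42 + 63 + 54) + 101)*((⅐)*65) = (46 + 101)*(65/7) = 147*(65/7) = 1365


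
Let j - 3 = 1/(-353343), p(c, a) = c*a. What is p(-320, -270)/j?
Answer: 7632208800/265007 ≈ 28800.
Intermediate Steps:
p(c, a) = a*c
j = 1060028/353343 (j = 3 + 1/(-353343) = 3 - 1/353343 = 1060028/353343 ≈ 3.0000)
p(-320, -270)/j = (-270*(-320))/(1060028/353343) = 86400*(353343/1060028) = 7632208800/265007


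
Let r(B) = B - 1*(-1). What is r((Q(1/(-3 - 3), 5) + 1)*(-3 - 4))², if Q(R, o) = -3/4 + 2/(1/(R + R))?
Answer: 2209/144 ≈ 15.340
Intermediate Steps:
Q(R, o) = -¾ + 4*R (Q(R, o) = -3*¼ + 2/(1/(2*R)) = -¾ + 2/((1/(2*R))) = -¾ + 2*(2*R) = -¾ + 4*R)
r(B) = 1 + B (r(B) = B + 1 = 1 + B)
r((Q(1/(-3 - 3), 5) + 1)*(-3 - 4))² = (1 + ((-¾ + 4/(-3 - 3)) + 1)*(-3 - 4))² = (1 + ((-¾ + 4/(-6)) + 1)*(-7))² = (1 + ((-¾ + 4*(-⅙)) + 1)*(-7))² = (1 + ((-¾ - ⅔) + 1)*(-7))² = (1 + (-17/12 + 1)*(-7))² = (1 - 5/12*(-7))² = (1 + 35/12)² = (47/12)² = 2209/144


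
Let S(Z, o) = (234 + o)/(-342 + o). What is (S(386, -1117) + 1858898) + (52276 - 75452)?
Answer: 2678319281/1459 ≈ 1.8357e+6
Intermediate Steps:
S(Z, o) = (234 + o)/(-342 + o)
(S(386, -1117) + 1858898) + (52276 - 75452) = ((234 - 1117)/(-342 - 1117) + 1858898) + (52276 - 75452) = (-883/(-1459) + 1858898) - 23176 = (-1/1459*(-883) + 1858898) - 23176 = (883/1459 + 1858898) - 23176 = 2712133065/1459 - 23176 = 2678319281/1459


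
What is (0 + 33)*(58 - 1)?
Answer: 1881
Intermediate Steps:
(0 + 33)*(58 - 1) = 33*57 = 1881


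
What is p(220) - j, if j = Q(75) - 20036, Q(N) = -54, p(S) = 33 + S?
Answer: 20343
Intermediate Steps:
j = -20090 (j = -54 - 20036 = -20090)
p(220) - j = (33 + 220) - 1*(-20090) = 253 + 20090 = 20343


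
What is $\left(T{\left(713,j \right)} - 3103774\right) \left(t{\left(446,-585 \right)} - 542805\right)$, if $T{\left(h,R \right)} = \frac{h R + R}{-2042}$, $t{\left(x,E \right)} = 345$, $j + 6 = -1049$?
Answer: $\frac{1718826072742740}{1021} \approx 1.6835 \cdot 10^{12}$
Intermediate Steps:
$j = -1055$ ($j = -6 - 1049 = -1055$)
$T{\left(h,R \right)} = - \frac{R}{2042} - \frac{R h}{2042}$ ($T{\left(h,R \right)} = \left(R h + R\right) \left(- \frac{1}{2042}\right) = \left(R + R h\right) \left(- \frac{1}{2042}\right) = - \frac{R}{2042} - \frac{R h}{2042}$)
$\left(T{\left(713,j \right)} - 3103774\right) \left(t{\left(446,-585 \right)} - 542805\right) = \left(\left(- \frac{1}{2042}\right) \left(-1055\right) \left(1 + 713\right) - 3103774\right) \left(345 - 542805\right) = \left(\left(- \frac{1}{2042}\right) \left(-1055\right) 714 - 3103774\right) \left(-542460\right) = \left(\frac{376635}{1021} - 3103774\right) \left(-542460\right) = \left(- \frac{3168576619}{1021}\right) \left(-542460\right) = \frac{1718826072742740}{1021}$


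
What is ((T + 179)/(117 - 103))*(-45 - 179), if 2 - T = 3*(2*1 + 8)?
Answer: -2416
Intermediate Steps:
T = -28 (T = 2 - 3*(2*1 + 8) = 2 - 3*(2 + 8) = 2 - 3*10 = 2 - 1*30 = 2 - 30 = -28)
((T + 179)/(117 - 103))*(-45 - 179) = ((-28 + 179)/(117 - 103))*(-45 - 179) = (151/14)*(-224) = -2416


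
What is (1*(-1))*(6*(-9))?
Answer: 54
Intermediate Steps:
(1*(-1))*(6*(-9)) = -1*(-54) = 54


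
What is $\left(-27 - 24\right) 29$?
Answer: $-1479$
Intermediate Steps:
$\left(-27 - 24\right) 29 = \left(-51\right) 29 = -1479$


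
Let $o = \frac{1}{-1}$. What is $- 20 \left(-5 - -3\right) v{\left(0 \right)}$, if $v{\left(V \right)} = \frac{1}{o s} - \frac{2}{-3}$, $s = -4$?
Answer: $\frac{110}{3} \approx 36.667$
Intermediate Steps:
$o = -1$
$v{\left(V \right)} = \frac{11}{12}$ ($v{\left(V \right)} = \frac{1}{\left(-1\right) \left(-4\right)} - \frac{2}{-3} = \left(-1\right) \left(- \frac{1}{4}\right) - - \frac{2}{3} = \frac{1}{4} + \frac{2}{3} = \frac{11}{12}$)
$- 20 \left(-5 - -3\right) v{\left(0 \right)} = - 20 \left(-5 - -3\right) \frac{11}{12} = - 20 \left(-5 + 3\right) \frac{11}{12} = \left(-20\right) \left(-2\right) \frac{11}{12} = 40 \cdot \frac{11}{12} = \frac{110}{3}$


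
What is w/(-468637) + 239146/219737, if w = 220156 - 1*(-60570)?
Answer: 50386774940/102976888469 ≈ 0.48930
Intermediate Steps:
w = 280726 (w = 220156 + 60570 = 280726)
w/(-468637) + 239146/219737 = 280726/(-468637) + 239146/219737 = 280726*(-1/468637) + 239146*(1/219737) = -280726/468637 + 239146/219737 = 50386774940/102976888469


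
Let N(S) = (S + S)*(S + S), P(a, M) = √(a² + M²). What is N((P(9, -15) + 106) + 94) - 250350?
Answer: -89126 + 4800*√34 ≈ -61137.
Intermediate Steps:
P(a, M) = √(M² + a²)
N(S) = 4*S² (N(S) = (2*S)*(2*S) = 4*S²)
N((P(9, -15) + 106) + 94) - 250350 = 4*((√((-15)² + 9²) + 106) + 94)² - 250350 = 4*((√(225 + 81) + 106) + 94)² - 250350 = 4*((√306 + 106) + 94)² - 250350 = 4*((3*√34 + 106) + 94)² - 250350 = 4*((106 + 3*√34) + 94)² - 250350 = 4*(200 + 3*√34)² - 250350 = -250350 + 4*(200 + 3*√34)²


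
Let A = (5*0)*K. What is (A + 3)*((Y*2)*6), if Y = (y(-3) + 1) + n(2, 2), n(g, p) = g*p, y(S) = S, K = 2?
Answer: 72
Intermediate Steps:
A = 0 (A = (5*0)*2 = 0*2 = 0)
Y = 2 (Y = (-3 + 1) + 2*2 = -2 + 4 = 2)
(A + 3)*((Y*2)*6) = (0 + 3)*((2*2)*6) = 3*(4*6) = 3*24 = 72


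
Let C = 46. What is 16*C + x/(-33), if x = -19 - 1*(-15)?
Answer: 24292/33 ≈ 736.12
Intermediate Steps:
x = -4 (x = -19 + 15 = -4)
16*C + x/(-33) = 16*46 - 4/(-33) = 736 - 4*(-1/33) = 736 + 4/33 = 24292/33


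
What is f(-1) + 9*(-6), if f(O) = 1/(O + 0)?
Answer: -55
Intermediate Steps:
f(O) = 1/O
f(-1) + 9*(-6) = 1/(-1) + 9*(-6) = -1 - 54 = -55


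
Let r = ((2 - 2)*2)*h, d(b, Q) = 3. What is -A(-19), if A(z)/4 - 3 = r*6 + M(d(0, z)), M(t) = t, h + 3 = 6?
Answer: -24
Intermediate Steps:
h = 3 (h = -3 + 6 = 3)
r = 0 (r = ((2 - 2)*2)*3 = (0*2)*3 = 0*3 = 0)
A(z) = 24 (A(z) = 12 + 4*(0*6 + 3) = 12 + 4*(0 + 3) = 12 + 4*3 = 12 + 12 = 24)
-A(-19) = -1*24 = -24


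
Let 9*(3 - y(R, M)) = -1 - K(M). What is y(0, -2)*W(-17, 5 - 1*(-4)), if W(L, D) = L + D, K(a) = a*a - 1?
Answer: -248/9 ≈ -27.556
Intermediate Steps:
K(a) = -1 + a² (K(a) = a² - 1 = -1 + a²)
W(L, D) = D + L
y(R, M) = 3 + M²/9 (y(R, M) = 3 - (-1 - (-1 + M²))/9 = 3 - (-1 + (1 - M²))/9 = 3 - (-1)*M²/9 = 3 + M²/9)
y(0, -2)*W(-17, 5 - 1*(-4)) = (3 + (⅑)*(-2)²)*((5 - 1*(-4)) - 17) = (3 + (⅑)*4)*((5 + 4) - 17) = (3 + 4/9)*(9 - 17) = (31/9)*(-8) = -248/9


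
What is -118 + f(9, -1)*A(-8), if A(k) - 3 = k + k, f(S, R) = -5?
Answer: -53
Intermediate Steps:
A(k) = 3 + 2*k (A(k) = 3 + (k + k) = 3 + 2*k)
-118 + f(9, -1)*A(-8) = -118 - 5*(3 + 2*(-8)) = -118 - 5*(3 - 16) = -118 - 5*(-13) = -118 + 65 = -53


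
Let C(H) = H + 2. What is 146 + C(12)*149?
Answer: 2232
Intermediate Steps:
C(H) = 2 + H
146 + C(12)*149 = 146 + (2 + 12)*149 = 146 + 14*149 = 146 + 2086 = 2232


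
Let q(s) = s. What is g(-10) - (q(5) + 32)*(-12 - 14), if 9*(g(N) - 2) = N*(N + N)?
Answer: 8876/9 ≈ 986.22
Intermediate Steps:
g(N) = 2 + 2*N²/9 (g(N) = 2 + (N*(N + N))/9 = 2 + (N*(2*N))/9 = 2 + (2*N²)/9 = 2 + 2*N²/9)
g(-10) - (q(5) + 32)*(-12 - 14) = (2 + (2/9)*(-10)²) - (5 + 32)*(-12 - 14) = (2 + (2/9)*100) - 37*(-26) = (2 + 200/9) - 1*(-962) = 218/9 + 962 = 8876/9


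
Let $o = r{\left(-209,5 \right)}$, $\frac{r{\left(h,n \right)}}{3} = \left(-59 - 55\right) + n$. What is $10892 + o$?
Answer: $10565$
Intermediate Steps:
$r{\left(h,n \right)} = -342 + 3 n$ ($r{\left(h,n \right)} = 3 \left(\left(-59 - 55\right) + n\right) = 3 \left(-114 + n\right) = -342 + 3 n$)
$o = -327$ ($o = -342 + 3 \cdot 5 = -342 + 15 = -327$)
$10892 + o = 10892 - 327 = 10565$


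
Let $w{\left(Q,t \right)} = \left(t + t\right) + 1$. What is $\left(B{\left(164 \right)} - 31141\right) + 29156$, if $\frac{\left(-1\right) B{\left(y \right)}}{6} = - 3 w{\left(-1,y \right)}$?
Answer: $3937$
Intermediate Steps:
$w{\left(Q,t \right)} = 1 + 2 t$ ($w{\left(Q,t \right)} = 2 t + 1 = 1 + 2 t$)
$B{\left(y \right)} = 18 + 36 y$ ($B{\left(y \right)} = - 6 \left(- 3 \left(1 + 2 y\right)\right) = - 6 \left(-3 - 6 y\right) = 18 + 36 y$)
$\left(B{\left(164 \right)} - 31141\right) + 29156 = \left(\left(18 + 36 \cdot 164\right) - 31141\right) + 29156 = \left(\left(18 + 5904\right) - 31141\right) + 29156 = \left(5922 - 31141\right) + 29156 = -25219 + 29156 = 3937$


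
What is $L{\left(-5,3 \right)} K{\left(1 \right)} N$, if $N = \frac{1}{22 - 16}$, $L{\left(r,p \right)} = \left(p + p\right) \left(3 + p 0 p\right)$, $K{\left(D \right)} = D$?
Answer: $3$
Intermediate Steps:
$L{\left(r,p \right)} = 6 p$ ($L{\left(r,p \right)} = 2 p \left(3 + 0 p\right) = 2 p \left(3 + 0\right) = 2 p 3 = 6 p$)
$N = \frac{1}{6} \approx 0.16667$
$L{\left(-5,3 \right)} K{\left(1 \right)} N = 6 \cdot 3 \cdot 1 \cdot \frac{1}{6} = 18 \cdot 1 \cdot \frac{1}{6} = 18 \cdot \frac{1}{6} = 3$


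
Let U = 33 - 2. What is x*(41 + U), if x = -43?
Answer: -3096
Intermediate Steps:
U = 31
x*(41 + U) = -43*(41 + 31) = -43*72 = -3096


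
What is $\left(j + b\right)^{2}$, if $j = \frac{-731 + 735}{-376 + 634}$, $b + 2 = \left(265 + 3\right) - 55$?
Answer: $\frac{740982841}{16641} \approx 44528.0$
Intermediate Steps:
$b = 211$ ($b = -2 + \left(\left(265 + 3\right) - 55\right) = -2 + \left(268 - 55\right) = -2 + 213 = 211$)
$j = \frac{2}{129}$ ($j = \frac{4}{258} = 4 \cdot \frac{1}{258} = \frac{2}{129} \approx 0.015504$)
$\left(j + b\right)^{2} = \left(\frac{2}{129} + 211\right)^{2} = \left(\frac{27221}{129}\right)^{2} = \frac{740982841}{16641}$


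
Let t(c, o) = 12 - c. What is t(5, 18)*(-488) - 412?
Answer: -3828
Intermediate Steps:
t(5, 18)*(-488) - 412 = (12 - 1*5)*(-488) - 412 = (12 - 5)*(-488) - 412 = 7*(-488) - 412 = -3416 - 412 = -3828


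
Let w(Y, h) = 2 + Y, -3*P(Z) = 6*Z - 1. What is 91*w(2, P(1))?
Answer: 364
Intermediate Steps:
P(Z) = ⅓ - 2*Z (P(Z) = -(6*Z - 1)/3 = -(-1 + 6*Z)/3 = ⅓ - 2*Z)
91*w(2, P(1)) = 91*(2 + 2) = 91*4 = 364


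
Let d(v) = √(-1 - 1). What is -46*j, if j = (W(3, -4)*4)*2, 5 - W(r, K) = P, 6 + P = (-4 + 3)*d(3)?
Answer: -4048 - 368*I*√2 ≈ -4048.0 - 520.43*I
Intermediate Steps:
d(v) = I*√2 (d(v) = √(-2) = I*√2)
P = -6 - I*√2 (P = -6 + (-4 + 3)*(I*√2) = -6 - I*√2 ≈ -6.0 - 1.4142*I)
W(r, K) = 11 + I*√2 (W(r, K) = 5 - (-6 - I*√2) = 5 + (6 + I*√2) = 11 + I*√2)
j = 88 + 8*I*√2 (j = ((11 + I*√2)*4)*2 = (44 + 4*I*√2)*2 = 88 + 8*I*√2 ≈ 88.0 + 11.314*I)
-46*j = -46*(88 + 8*I*√2) = -4048 - 368*I*√2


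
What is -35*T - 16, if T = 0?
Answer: -16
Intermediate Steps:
-35*T - 16 = -35*0 - 16 = 0 - 16 = -16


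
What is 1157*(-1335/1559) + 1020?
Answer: 45585/1559 ≈ 29.240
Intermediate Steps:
1157*(-1335/1559) + 1020 = -1544595/1559 + 1020 = 45585/1559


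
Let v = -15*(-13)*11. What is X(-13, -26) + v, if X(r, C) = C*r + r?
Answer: 2470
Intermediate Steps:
X(r, C) = r + C*r
v = 2145 (v = 195*11 = 2145)
X(-13, -26) + v = -13*(1 - 26) + 2145 = -13*(-25) + 2145 = 325 + 2145 = 2470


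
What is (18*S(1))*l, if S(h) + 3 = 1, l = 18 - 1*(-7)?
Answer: -900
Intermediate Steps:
l = 25 (l = 18 + 7 = 25)
S(h) = -2 (S(h) = -3 + 1 = -2)
(18*S(1))*l = (18*(-2))*25 = -36*25 = -900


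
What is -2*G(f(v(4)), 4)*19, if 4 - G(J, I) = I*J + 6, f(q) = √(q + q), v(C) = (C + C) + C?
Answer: 76 + 304*√6 ≈ 820.64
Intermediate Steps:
v(C) = 3*C (v(C) = 2*C + C = 3*C)
f(q) = √2*√q (f(q) = √(2*q) = √2*√q)
G(J, I) = -2 - I*J (G(J, I) = 4 - (I*J + 6) = 4 - (6 + I*J) = 4 + (-6 - I*J) = -2 - I*J)
-2*G(f(v(4)), 4)*19 = -2*(-2 - 1*4*√2*√(3*4))*19 = -2*(-2 - 1*4*√2*√12)*19 = -2*(-2 - 1*4*√2*(2*√3))*19 = -2*(-2 - 1*4*2*√6)*19 = -2*(-2 - 8*√6)*19 = (4 + 16*√6)*19 = 76 + 304*√6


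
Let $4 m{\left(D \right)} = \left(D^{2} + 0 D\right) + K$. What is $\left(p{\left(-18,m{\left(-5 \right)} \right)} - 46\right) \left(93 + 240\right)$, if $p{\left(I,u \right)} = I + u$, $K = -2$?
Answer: $- \frac{77589}{4} \approx -19397.0$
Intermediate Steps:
$m{\left(D \right)} = - \frac{1}{2} + \frac{D^{2}}{4}$ ($m{\left(D \right)} = \frac{\left(D^{2} + 0 D\right) - 2}{4} = \frac{\left(D^{2} + 0\right) - 2}{4} = \frac{D^{2} - 2}{4} = \frac{-2 + D^{2}}{4} = - \frac{1}{2} + \frac{D^{2}}{4}$)
$\left(p{\left(-18,m{\left(-5 \right)} \right)} - 46\right) \left(93 + 240\right) = \left(\left(-18 - \left(\frac{1}{2} - \frac{\left(-5\right)^{2}}{4}\right)\right) - 46\right) \left(93 + 240\right) = \left(\left(-18 + \left(- \frac{1}{2} + \frac{1}{4} \cdot 25\right)\right) - 46\right) 333 = \left(\left(-18 + \left(- \frac{1}{2} + \frac{25}{4}\right)\right) - 46\right) 333 = \left(\left(-18 + \frac{23}{4}\right) - 46\right) 333 = \left(- \frac{49}{4} - 46\right) 333 = \left(- \frac{233}{4}\right) 333 = - \frac{77589}{4}$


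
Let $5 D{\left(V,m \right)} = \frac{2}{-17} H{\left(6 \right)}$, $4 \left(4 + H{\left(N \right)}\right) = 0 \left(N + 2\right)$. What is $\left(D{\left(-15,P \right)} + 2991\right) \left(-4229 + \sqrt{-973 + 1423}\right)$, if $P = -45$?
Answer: $- \frac{1075193647}{85} + \frac{762729 \sqrt{2}}{17} \approx -1.2586 \cdot 10^{7}$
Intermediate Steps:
$H{\left(N \right)} = -4$ ($H{\left(N \right)} = -4 + \frac{0 \left(N + 2\right)}{4} = -4 + \frac{0 \left(2 + N\right)}{4} = -4 + \frac{1}{4} \cdot 0 = -4 + 0 = -4$)
$D{\left(V,m \right)} = \frac{8}{85}$ ($D{\left(V,m \right)} = \frac{\frac{2}{-17} \left(-4\right)}{5} = \frac{2 \left(- \frac{1}{17}\right) \left(-4\right)}{5} = \frac{\left(- \frac{2}{17}\right) \left(-4\right)}{5} = \frac{1}{5} \cdot \frac{8}{17} = \frac{8}{85}$)
$\left(D{\left(-15,P \right)} + 2991\right) \left(-4229 + \sqrt{-973 + 1423}\right) = \left(\frac{8}{85} + 2991\right) \left(-4229 + \sqrt{-973 + 1423}\right) = \frac{254243 \left(-4229 + \sqrt{450}\right)}{85} = \frac{254243 \left(-4229 + 15 \sqrt{2}\right)}{85} = - \frac{1075193647}{85} + \frac{762729 \sqrt{2}}{17}$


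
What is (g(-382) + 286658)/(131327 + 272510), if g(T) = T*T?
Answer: 432582/403837 ≈ 1.0712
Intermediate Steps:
g(T) = T²
(g(-382) + 286658)/(131327 + 272510) = ((-382)² + 286658)/(131327 + 272510) = (145924 + 286658)/403837 = 432582*(1/403837) = 432582/403837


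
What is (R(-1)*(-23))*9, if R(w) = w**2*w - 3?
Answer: 828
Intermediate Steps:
R(w) = -3 + w**3 (R(w) = w**3 - 3 = -3 + w**3)
(R(-1)*(-23))*9 = ((-3 + (-1)**3)*(-23))*9 = ((-3 - 1)*(-23))*9 = -4*(-23)*9 = 92*9 = 828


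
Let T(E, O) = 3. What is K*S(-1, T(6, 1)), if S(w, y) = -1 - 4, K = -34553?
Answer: 172765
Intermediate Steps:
S(w, y) = -5
K*S(-1, T(6, 1)) = -34553*(-5) = 172765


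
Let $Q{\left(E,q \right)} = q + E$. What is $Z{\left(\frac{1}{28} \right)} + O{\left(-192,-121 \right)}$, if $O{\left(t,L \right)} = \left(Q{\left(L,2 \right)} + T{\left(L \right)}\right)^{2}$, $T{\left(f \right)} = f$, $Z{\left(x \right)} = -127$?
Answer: $57473$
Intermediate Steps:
$Q{\left(E,q \right)} = E + q$
$O{\left(t,L \right)} = \left(2 + 2 L\right)^{2}$ ($O{\left(t,L \right)} = \left(\left(L + 2\right) + L\right)^{2} = \left(\left(2 + L\right) + L\right)^{2} = \left(2 + 2 L\right)^{2}$)
$Z{\left(\frac{1}{28} \right)} + O{\left(-192,-121 \right)} = -127 + 4 \left(1 - 121\right)^{2} = -127 + 4 \left(-120\right)^{2} = -127 + 4 \cdot 14400 = -127 + 57600 = 57473$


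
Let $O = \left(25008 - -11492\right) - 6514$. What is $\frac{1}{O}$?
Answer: $\frac{1}{29986} \approx 3.3349 \cdot 10^{-5}$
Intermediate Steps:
$O = 29986$ ($O = \left(25008 + 11492\right) - 6514 = 36500 - 6514 = 29986$)
$\frac{1}{O} = \frac{1}{29986}$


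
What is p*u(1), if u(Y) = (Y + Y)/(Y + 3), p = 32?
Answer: 16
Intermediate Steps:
u(Y) = 2*Y/(3 + Y) (u(Y) = (2*Y)/(3 + Y) = 2*Y/(3 + Y))
p*u(1) = 32*(2*1/(3 + 1)) = 32*(2*1/4) = 32*(2*1*(¼)) = 32*(½) = 16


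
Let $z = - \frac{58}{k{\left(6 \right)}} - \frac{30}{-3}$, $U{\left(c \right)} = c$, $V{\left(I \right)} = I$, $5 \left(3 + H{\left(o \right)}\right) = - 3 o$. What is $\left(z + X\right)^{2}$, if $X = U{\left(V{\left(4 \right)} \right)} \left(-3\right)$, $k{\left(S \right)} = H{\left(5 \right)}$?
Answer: $\frac{529}{9} \approx 58.778$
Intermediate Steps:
$H{\left(o \right)} = -3 - \frac{3 o}{5}$ ($H{\left(o \right)} = -3 + \frac{\left(-3\right) o}{5} = -3 - \frac{3 o}{5}$)
$k{\left(S \right)} = -6$ ($k{\left(S \right)} = -3 - 3 = -6$)
$X = -12$ ($X = 4 \left(-3\right) = -12$)
$z = \frac{59}{3}$ ($z = - \frac{58}{-6} - \frac{30}{-3} = \left(-58\right) \left(- \frac{1}{6}\right) - -10 = \frac{29}{3} + 10 = \frac{59}{3} \approx 19.667$)
$\left(z + X\right)^{2} = \left(\frac{59}{3} - 12\right)^{2} = \left(\frac{23}{3}\right)^{2} = \frac{529}{9}$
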